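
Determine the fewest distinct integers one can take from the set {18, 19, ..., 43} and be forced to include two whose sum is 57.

16

Group the elements by complementary pair {x, 57−x}: {18,39}, {19,38}, {20,37}, …, giving 11 two-element pairs and 4 integers whose partner 57−x falls outside [18,43].
Treating each of those 15 groups as a pigeonhole, one can pick one integer per group — 15 integers — with no two summing to 57.
The 16th integer lands in an occupied pair, forcing a sum of 57.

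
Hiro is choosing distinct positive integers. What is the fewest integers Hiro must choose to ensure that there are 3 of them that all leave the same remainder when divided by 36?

The 36 residue classes mod 36 are the pigeonholes.
With 72 integers one could put 2 in each residue class and have no class reach 3.
The 73rd integer pushes some class to 3, so 36·2 + 1 = 73.

73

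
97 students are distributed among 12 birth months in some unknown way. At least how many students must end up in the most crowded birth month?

9

By pigeonhole, the 12 birth months are the holes and the 97 students are the pigeons.
If every birth month held at most 8 students, the total would be at most 12 × 8 = 96, which is less than 97.
So some birth month holds at least ⌈97/12⌉ = 9 students.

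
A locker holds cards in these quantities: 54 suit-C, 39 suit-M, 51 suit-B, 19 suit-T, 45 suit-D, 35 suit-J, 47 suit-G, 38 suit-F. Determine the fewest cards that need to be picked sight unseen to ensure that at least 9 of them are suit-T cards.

318

In the worst case for collecting suit-T cards, every non-suit-T card comes out first.
There are 54 + 39 + 51 + 45 + 35 + 47 + 38 = 309 non-suit-T cards altogether.
After those, each further card must be suit-T, so 309 + 9 = 318 draws guarantee 9 suit-T cards.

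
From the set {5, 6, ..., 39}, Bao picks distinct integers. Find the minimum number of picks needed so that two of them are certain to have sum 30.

26

A set avoiding the sum 30 can contain at most one of each pair {x, 30−x}, plus the 15 elements whose complement lies outside the range or equal to its own complement.
The integers 15, …, 39 (25 of them) are such a set: any two sum to at least 15+16 = 31 > 30.
By the pigeonhole principle, any 26th integer completes one of the 10 pairs, so 26 choices force a sum of 30.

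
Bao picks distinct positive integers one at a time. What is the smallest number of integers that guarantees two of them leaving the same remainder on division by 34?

35

The 34 residue classes mod 34 are the pigeonholes.
With 34 integers one could put 1 in each residue class and have no class reach 2.
The 35th integer pushes some class to 2, so 34·1 + 1 = 35.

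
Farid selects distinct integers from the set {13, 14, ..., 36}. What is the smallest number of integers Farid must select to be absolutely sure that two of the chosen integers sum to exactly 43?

16

A set avoiding the sum 43 can contain at most one of each pair {x, 43−x}, plus the 6 elements whose complement lies outside the range.
The integers 22, …, 36 (15 of them) are such a set: any two sum to at least 22+23 = 45 > 43.
By pigeonhole, any 16th integer completes one of the 9 pairs, so 16 choices force a sum of 43.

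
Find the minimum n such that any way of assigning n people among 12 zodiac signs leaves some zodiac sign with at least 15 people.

With 168 people one could put exactly 14 in each of the 12 zodiac signs, and no zodiac sign would reach 15.
Pigeonhole: one more person must land in a zodiac sign that already has 14, giving it 15.
So 12 × 14 + 1 = 169 people are required.

169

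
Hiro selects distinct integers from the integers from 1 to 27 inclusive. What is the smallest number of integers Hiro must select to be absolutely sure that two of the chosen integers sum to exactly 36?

19

Two chosen integers sum to 36 exactly when both halves of some pair {x, 36−x} with 9 ≤ x ≤ 36−x ≤ 27 are chosen — 9 such pairs.
The remaining 9 elements (those with no distinct partner in range) can never complete a 36-sum, so the worst case takes all of them and one from each pair: 9 + 9 = 18.
The 19th integer has to be the second member of some pair, so 18 + 1 = 19.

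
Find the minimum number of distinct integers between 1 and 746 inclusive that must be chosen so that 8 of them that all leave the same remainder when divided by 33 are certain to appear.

232

By pigeonhole, the 33 residue classes mod 33 are the pigeonholes.
With 231 integers one could put 7 in each residue class and have no class reach 8.
The 232nd integer pushes some class to 8, so 33·7 + 1 = 232.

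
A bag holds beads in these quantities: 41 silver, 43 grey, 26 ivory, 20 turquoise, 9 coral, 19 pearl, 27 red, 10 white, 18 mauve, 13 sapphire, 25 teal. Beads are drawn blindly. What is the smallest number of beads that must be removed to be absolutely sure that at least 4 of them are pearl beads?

236

In the worst case for collecting pearl beads, every non-pearl bead comes out first.
There are 41 + 43 + 26 + 20 + 9 + 27 + 10 + 18 + 13 + 25 = 232 non-pearl beads altogether.
After those, each further bead must be pearl, so 232 + 4 = 236 draws guarantee 4 pearl beads.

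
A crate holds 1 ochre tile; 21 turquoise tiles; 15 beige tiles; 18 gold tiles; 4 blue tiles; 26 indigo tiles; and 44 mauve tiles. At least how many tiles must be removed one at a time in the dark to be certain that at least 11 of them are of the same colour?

56

Put each drawn tile into a box by colour. The largest draw with every box below 11 takes min(count, 10) from each colour; colours with fewer than 10 contribute all they have.
Σ min(cᵢ, 10) = 1 + 10 + 10 + 10 + 4 + 10 + 10 = 55.
Draw number 55 + 1 = 56 must push one box to 11.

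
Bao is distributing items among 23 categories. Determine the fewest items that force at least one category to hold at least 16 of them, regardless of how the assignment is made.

346

With 345 items one could put exactly 15 in each of the 23 categories, and no category would reach 16.
One more item must land in a category that already has 15, giving it 16.
So 23 × 15 + 1 = 346 items are required.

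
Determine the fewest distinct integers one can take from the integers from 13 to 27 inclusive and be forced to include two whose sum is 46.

A set avoiding the sum 46 can contain at most one of each pair {x, 46−x}, plus the 7 elements whose complement lies outside the range or equal to its own complement.
The integers 13, …, 23 (11 of them) are such a set: any two sum to at least 13+14 = 27 and at most 22+23 = 45 < 46.
Any 12th integer completes one of the 4 pairs, so 12 choices force a sum of 46.

12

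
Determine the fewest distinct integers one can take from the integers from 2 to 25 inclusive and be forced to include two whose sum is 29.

A set avoiding the sum 29 can contain at most one of each pair {x, 29−x}, plus the 2 elements whose complement lies outside the range.
The integers 2, …, 14 (13 of them) are such a set: any two sum to at least 2+3 = 5 and at most 13+14 = 27 < 29.
By the pigeonhole principle, any 14th integer completes one of the 11 pairs, so 14 choices force a sum of 29.

14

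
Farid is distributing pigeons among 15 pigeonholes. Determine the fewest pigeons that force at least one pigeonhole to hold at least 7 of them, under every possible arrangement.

91

With 90 pigeons one could put exactly 6 in each of the 15 pigeonholes, and no pigeonhole would reach 7.
By the pigeonhole principle, one more pigeon must land in a pigeonhole that already has 6, giving it 7.
So 15 × 6 + 1 = 91 pigeons are required.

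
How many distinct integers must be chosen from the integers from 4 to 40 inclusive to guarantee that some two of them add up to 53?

Group the elements by complementary pair {x, 53−x}: {13,40}, {14,39}, {15,38}, …, giving 14 two-element pairs and 9 integers whose partner 53−x falls outside [4,40].
Treating each of those 23 groups as a pigeonhole, one can pick one integer per group — 23 integers — with no two summing to 53.
The 24th integer lands in an occupied pair, forcing a sum of 53.

24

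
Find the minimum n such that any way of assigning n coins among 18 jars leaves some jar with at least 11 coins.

181

With 180 coins one could put exactly 10 in each of the 18 jars, and no jar would reach 11.
One more coin must land in a jar that already has 10, giving it 11.
So 18 × 10 + 1 = 181 coins are required.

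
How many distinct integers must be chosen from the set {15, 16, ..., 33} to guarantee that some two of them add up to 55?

Two chosen integers sum to 55 exactly when both halves of some pair {x, 55−x} with 22 ≤ x ≤ 55−x ≤ 33 are chosen — 6 such pairs.
The remaining 7 elements (those with no distinct partner in range) can never complete a 55-sum, so the worst case takes all of them and one from each pair: 7 + 6 = 13.
The 14th integer has to be the second member of some pair, so 13 + 1 = 14.

14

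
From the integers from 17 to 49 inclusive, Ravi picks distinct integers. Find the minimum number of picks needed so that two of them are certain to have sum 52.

25

Group the elements by complementary pair {x, 52−x}: {17,35}, {18,34}, {19,33}, …, giving 9 two-element pairs, the single value 26 (it cannot pair with itself since the integers are distinct), and 14 integers whose partner 52−x falls outside [17,49].
Treating each of those 24 groups as a pigeonhole, one can pick one integer per group — 24 integers — with no two summing to 52.
The 25th integer lands in an occupied pair, forcing a sum of 52.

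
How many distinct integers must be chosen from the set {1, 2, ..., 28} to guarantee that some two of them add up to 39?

A set avoiding the sum 39 can contain at most one of each pair {x, 39−x}, plus the 10 elements whose complement lies outside the range.
The integers 1, …, 19 (19 of them) are such a set: any two sum to at least 1+2 = 3 and at most 18+19 = 37 < 39.
By pigeonhole, any 20th integer completes one of the 9 pairs, so 20 choices force a sum of 39.

20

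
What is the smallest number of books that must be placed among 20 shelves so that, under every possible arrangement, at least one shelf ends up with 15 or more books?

With 280 books one could put exactly 14 in each of the 20 shelves, and no shelf would reach 15.
Pigeonhole: one more book must land in a shelf that already has 14, giving it 15.
So 20 × 14 + 1 = 281 books are required.

281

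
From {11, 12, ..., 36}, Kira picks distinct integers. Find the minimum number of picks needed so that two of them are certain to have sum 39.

18

Group the elements by complementary pair {x, 39−x}: {11,28}, {12,27}, {13,26}, …, giving 9 two-element pairs and 8 integers whose partner 39−x falls outside [11,36].
By pigeonhole, treating each of those 17 groups as a pigeonhole, one can pick one integer per group — 17 integers — with no two summing to 39.
The 18th integer lands in an occupied pair, forcing a sum of 39.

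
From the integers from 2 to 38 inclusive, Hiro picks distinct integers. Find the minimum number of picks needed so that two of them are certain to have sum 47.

Group the elements by complementary pair {x, 47−x}: {9,38}, {10,37}, {11,36}, …, giving 15 two-element pairs and 7 integers whose partner 47−x falls outside [2,38].
By the pigeonhole principle, treating each of those 22 groups as a pigeonhole, one can pick one integer per group — 22 integers — with no two summing to 47.
The 23rd integer lands in an occupied pair, forcing a sum of 47.

23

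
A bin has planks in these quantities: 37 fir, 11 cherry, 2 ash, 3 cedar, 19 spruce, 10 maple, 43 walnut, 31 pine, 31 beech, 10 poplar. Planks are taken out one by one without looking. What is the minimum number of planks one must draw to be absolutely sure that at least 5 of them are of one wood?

An adversary could hand out at most 4 planks per wood (ash, cedar run out sooner): 4 + 4 + 2 + 3 + 4 + 4 + 4 + 4 + 4 + 4 = 37 planks and still no wood has 5.
By pigeonhole, one more plank lands in a wood already at 4, so 38 draws are enough and 37 are not.

38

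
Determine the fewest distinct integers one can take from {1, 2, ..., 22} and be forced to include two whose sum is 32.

A set avoiding the sum 32 can contain at most one of each pair {x, 32−x}, plus the 10 elements whose complement lies outside the range or equal to its own complement.
The integers 1, …, 16 (16 of them) are such a set: any two sum to at least 1+2 = 3 and at most 15+16 = 31 < 32.
Any 17th integer completes one of the 6 pairs, so 17 choices force a sum of 32.

17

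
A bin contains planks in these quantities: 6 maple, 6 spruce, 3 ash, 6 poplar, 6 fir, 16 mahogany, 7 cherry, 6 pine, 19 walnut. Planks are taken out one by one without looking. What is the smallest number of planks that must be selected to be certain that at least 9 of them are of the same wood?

By pigeonhole, put each drawn plank into a box by wood. The largest draw with every box below 9 takes min(count, 8) from each wood; woods with fewer than 8 contribute all they have.
Σ min(cᵢ, 8) = 6 + 6 + 3 + 6 + 6 + 8 + 7 + 6 + 8 = 56.
Draw number 56 + 1 = 57 must push one box to 9.

57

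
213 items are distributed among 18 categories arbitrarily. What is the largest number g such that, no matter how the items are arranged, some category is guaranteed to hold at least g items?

By pigeonhole, the 18 categories are the holes and the 213 items are the pigeons.
If every category held at most 11 items, the total would be at most 18 × 11 = 198, which is less than 213.
So some category holds at least ⌈213/18⌉ = 12 items.

12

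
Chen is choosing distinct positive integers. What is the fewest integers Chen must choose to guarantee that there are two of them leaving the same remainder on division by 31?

32

The 31 residue classes mod 31 are the pigeonholes.
With 31 integers one could put 1 in each residue class and have no class reach 2.
The 32nd integer pushes some class to 2, so 31·1 + 1 = 32.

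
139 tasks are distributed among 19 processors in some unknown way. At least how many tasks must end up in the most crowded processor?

8

The 19 processors are the holes and the 139 tasks are the pigeons.
If every processor held at most 7 tasks, the total would be at most 19 × 7 = 133, which is less than 139.
So some processor holds at least ⌈139/19⌉ = 8 tasks.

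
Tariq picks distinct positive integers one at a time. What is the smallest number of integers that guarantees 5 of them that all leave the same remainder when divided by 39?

By the pigeonhole principle, the 39 residue classes mod 39 are the pigeonholes.
With 156 integers one could put 4 in each residue class and have no class reach 5.
The 157th integer pushes some class to 5, so 39·4 + 1 = 157.

157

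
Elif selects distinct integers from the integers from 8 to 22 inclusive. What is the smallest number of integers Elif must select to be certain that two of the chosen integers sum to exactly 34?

11

Group the elements by complementary pair {x, 34−x}: {12,22}, {13,21}, {14,20}, …, giving 5 two-element pairs, the single value 17 (it cannot pair with itself since the integers are distinct), and 4 integers whose partner 34−x falls outside [8,22].
Treating each of those 10 groups as a pigeonhole, one can pick one integer per group — 10 integers — with no two summing to 34.
The 11th integer lands in an occupied pair, forcing a sum of 34.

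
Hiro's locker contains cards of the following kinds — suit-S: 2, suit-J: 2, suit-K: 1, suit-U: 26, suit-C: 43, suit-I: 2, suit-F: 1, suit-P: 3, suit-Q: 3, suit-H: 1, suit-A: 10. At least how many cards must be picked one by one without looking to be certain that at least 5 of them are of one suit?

28

By pigeonhole, the 11 suits are the holes; the cards drawn are the pigeons.
To avoid 5 of any one suit, the worst case takes at most 4 of each suit, or every card of a suit that has fewer than 4.
That gives 2 + 2 + 1 + 4 + 4 + 2 + 1 + 3 + 3 + 1 + 4 = 27 cards with no suit reaching 5.
The next card forces some suit to 5, so 27 + 1 = 28.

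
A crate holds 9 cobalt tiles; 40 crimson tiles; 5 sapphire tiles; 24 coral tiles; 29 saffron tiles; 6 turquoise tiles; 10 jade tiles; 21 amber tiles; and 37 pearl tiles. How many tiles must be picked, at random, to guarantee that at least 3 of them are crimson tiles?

In the worst case for collecting crimson tiles, every non-crimson tile comes out first.
There are 9 + 5 + 24 + 29 + 6 + 10 + 21 + 37 = 141 non-crimson tiles altogether.
After those, each further tile must be crimson, so 141 + 3 = 144 draws guarantee 3 crimson tiles.

144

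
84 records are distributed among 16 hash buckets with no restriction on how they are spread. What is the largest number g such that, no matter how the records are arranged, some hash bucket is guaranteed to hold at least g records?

The 16 hash buckets are the holes and the 84 records are the pigeons.
If every hash bucket held at most 5 records, the total would be at most 16 × 5 = 80, which is less than 84.
So some hash bucket holds at least ⌈84/16⌉ = 6 records.

6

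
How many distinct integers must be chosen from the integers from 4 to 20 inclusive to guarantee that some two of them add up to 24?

A set avoiding the sum 24 can contain at most one of each pair {x, 24−x}, plus the 1 element equal to its own complement.
The integers 12, …, 20 (9 of them) are such a set: any two sum to at least 12+13 = 25 > 24.
By the pigeonhole principle, any 10th integer completes one of the 8 pairs, so 10 choices force a sum of 24.

10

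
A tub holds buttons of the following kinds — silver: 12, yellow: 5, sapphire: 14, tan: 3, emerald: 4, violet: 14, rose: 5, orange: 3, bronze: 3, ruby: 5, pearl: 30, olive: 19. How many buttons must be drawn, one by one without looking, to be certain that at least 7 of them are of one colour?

59

An adversary could hand out at most 6 buttons per colour (7 colours run out sooner): 6 + 5 + 6 + 3 + 4 + 6 + 5 + 3 + 3 + 5 + 6 + 6 = 58 buttons and still no colour has 7.
Pigeonhole: one more button lands in a colour already at 6, so 59 draws are enough and 58 are not.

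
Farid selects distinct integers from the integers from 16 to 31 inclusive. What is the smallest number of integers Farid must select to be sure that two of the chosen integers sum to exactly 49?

10

Two chosen integers sum to 49 exactly when both halves of some pair {x, 49−x} with 18 ≤ x ≤ 49−x ≤ 31 are chosen — 7 such pairs.
The remaining 2 elements (those with no distinct partner in range) can never complete a 49-sum, so the worst case takes all of them and one from each pair: 2 + 7 = 9.
By pigeonhole, the 10th integer has to be the second member of some pair, so 9 + 1 = 10.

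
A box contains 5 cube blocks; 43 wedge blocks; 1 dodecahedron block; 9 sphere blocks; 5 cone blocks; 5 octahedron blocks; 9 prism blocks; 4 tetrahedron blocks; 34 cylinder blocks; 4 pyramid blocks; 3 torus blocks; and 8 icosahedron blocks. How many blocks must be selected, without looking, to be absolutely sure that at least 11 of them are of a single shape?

74

Put each drawn block into a box by shape. The largest draw with every box below 11 takes min(count, 10) from each shape; shapes with fewer than 10 contribute all they have.
Σ min(cᵢ, 10) = 5 + 10 + 1 + 9 + 5 + 5 + 9 + 4 + 10 + 4 + 3 + 8 = 73.
Draw number 73 + 1 = 74 must push one box to 11.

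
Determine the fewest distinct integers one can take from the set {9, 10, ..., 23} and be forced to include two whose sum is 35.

10

Two chosen integers sum to 35 exactly when both halves of some pair {x, 35−x} with 12 ≤ x ≤ 35−x ≤ 23 are chosen — 6 such pairs.
The remaining 3 elements (those with no distinct partner in range) can never complete a 35-sum, so the worst case takes all of them and one from each pair: 3 + 6 = 9.
The 10th integer has to be the second member of some pair, so 9 + 1 = 10.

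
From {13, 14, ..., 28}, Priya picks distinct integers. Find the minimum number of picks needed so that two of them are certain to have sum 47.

12

Group the elements by complementary pair {x, 47−x}: {19,28}, {20,27}, {21,26}, …, giving 5 two-element pairs and 6 integers whose partner 47−x falls outside [13,28].
By pigeonhole, treating each of those 11 groups as a pigeonhole, one can pick one integer per group — 11 integers — with no two summing to 47.
The 12th integer lands in an occupied pair, forcing a sum of 47.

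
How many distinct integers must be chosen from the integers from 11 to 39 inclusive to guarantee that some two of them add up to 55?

A set avoiding the sum 55 can contain at most one of each pair {x, 55−x}, plus the 5 elements whose complement lies outside the range.
The integers 11, …, 27 (17 of them) are such a set: any two sum to at least 11+12 = 23 and at most 26+27 = 53 < 55.
By pigeonhole, any 18th integer completes one of the 12 pairs, so 18 choices force a sum of 55.

18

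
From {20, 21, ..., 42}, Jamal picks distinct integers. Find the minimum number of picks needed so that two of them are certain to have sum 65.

14

A set avoiding the sum 65 can contain at most one of each pair {x, 65−x}, plus the 3 elements whose complement lies outside the range.
The integers 20, …, 32 (13 of them) are such a set: any two sum to at least 20+21 = 41 and at most 31+32 = 63 < 65.
By the pigeonhole principle, any 14th integer completes one of the 10 pairs, so 14 choices force a sum of 65.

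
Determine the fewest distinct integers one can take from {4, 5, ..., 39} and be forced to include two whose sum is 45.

Two chosen integers sum to 45 exactly when both halves of some pair {x, 45−x} with 6 ≤ x ≤ 45−x ≤ 39 are chosen — 17 such pairs.
The remaining 2 elements (those with no distinct partner in range) can never complete a 45-sum, so the worst case takes all of them and one from each pair: 2 + 17 = 19.
The 20th integer has to be the second member of some pair, so 19 + 1 = 20.

20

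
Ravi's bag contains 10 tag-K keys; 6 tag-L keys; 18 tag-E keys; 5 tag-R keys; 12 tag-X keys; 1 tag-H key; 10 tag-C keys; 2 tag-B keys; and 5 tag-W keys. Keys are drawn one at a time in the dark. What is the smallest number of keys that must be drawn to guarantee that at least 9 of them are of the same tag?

An adversary could hand out at most 8 keys per tag (5 tags run out sooner): 8 + 6 + 8 + 5 + 8 + 1 + 8 + 2 + 5 = 51 keys and still no tag has 9.
One more key lands in a tag already at 8, so 52 draws are enough and 51 are not.

52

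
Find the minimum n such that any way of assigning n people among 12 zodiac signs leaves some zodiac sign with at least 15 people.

169

With 168 people one could put exactly 14 in each of the 12 zodiac signs, and no zodiac sign would reach 15.
One more person must land in a zodiac sign that already has 14, giving it 15.
So 12 × 14 + 1 = 169 people are required.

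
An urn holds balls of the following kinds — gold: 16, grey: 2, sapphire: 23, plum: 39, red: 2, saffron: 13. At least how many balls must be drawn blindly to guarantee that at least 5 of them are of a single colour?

21

By pigeonhole, the 6 colours are the holes; the balls drawn are the pigeons.
To avoid 5 of any one colour, the worst case takes at most 4 of each colour, or every ball of a colour that has fewer than 4.
That gives 4 + 2 + 4 + 4 + 2 + 4 = 20 balls with no colour reaching 5.
The next ball forces some colour to 5, so 20 + 1 = 21.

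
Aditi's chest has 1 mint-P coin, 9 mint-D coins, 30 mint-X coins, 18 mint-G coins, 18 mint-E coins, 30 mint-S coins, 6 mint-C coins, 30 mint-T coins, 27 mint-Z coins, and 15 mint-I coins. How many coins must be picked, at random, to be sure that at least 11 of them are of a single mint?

87

An adversary could hand out at most 10 coins per mint (mint-P, mint-D, mint-C run out sooner): 1 + 9 + 10 + 10 + 10 + 10 + 6 + 10 + 10 + 10 = 86 coins and still no mint has 11.
One more coin lands in a mint already at 10, so 87 draws are enough and 86 are not.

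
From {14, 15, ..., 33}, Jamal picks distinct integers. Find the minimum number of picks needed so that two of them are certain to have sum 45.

12

Group the elements by complementary pair {x, 45−x}: {14,31}, {15,30}, {16,29}, …, giving 9 two-element pairs and 2 integers whose partner 45−x falls outside [14,33].
By the pigeonhole principle, treating each of those 11 groups as a pigeonhole, one can pick one integer per group — 11 integers — with no two summing to 45.
The 12th integer lands in an occupied pair, forcing a sum of 45.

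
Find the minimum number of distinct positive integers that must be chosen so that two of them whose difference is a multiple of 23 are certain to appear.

Integers whose pairwise differences are multiples of 23 are exactly those sharing a remainder mod 23. The 23 residue classes mod 23 are the pigeonholes.
With 23 integers one could put 1 in each residue class and have no class reach 2.
The 24th integer pushes some class to 2, so 23·1 + 1 = 24.

24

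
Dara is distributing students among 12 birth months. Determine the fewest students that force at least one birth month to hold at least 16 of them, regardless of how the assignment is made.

With 180 students one could put exactly 15 in each of the 12 birth months, and no birth month would reach 16.
Pigeonhole: one more student must land in a birth month that already has 15, giving it 16.
So 12 × 15 + 1 = 181 students are required.

181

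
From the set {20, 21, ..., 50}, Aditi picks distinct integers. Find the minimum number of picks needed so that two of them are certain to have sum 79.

Group the elements by complementary pair {x, 79−x}: {29,50}, {30,49}, {31,48}, …, giving 11 two-element pairs and 9 integers whose partner 79−x falls outside [20,50].
Pigeonhole: treating each of those 20 groups as a pigeonhole, one can pick one integer per group — 20 integers — with no two summing to 79.
The 21st integer lands in an occupied pair, forcing a sum of 79.

21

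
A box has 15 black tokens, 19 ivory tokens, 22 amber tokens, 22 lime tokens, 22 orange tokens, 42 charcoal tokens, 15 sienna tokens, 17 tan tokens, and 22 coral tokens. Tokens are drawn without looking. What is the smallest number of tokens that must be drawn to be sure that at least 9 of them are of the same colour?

The 9 colours are the holes; the tokens drawn are the pigeons.
To avoid 9 of any one colour, the worst case takes at most 8 of each colour.
That gives 8 + 8 + 8 + 8 + 8 + 8 + 8 + 8 + 8 = 72 tokens with no colour reaching 9.
The next token forces some colour to 9, so 72 + 1 = 73.

73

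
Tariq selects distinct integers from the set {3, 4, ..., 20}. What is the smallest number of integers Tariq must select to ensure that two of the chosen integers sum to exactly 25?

11

Group the elements by complementary pair {x, 25−x}: {5,20}, {6,19}, {7,18}, …, giving 8 two-element pairs and 2 integers whose partner 25−x falls outside [3,20].
By the pigeonhole principle, treating each of those 10 groups as a pigeonhole, one can pick one integer per group — 10 integers — with no two summing to 25.
The 11th integer lands in an occupied pair, forcing a sum of 25.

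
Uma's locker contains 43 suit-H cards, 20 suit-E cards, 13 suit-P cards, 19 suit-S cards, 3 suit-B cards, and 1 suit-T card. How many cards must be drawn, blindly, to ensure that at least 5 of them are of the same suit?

Put each drawn card into a box by suit. The largest draw with every box below 5 takes min(count, 4) from each suit; suits with fewer than 4 contribute all they have.
Σ min(cᵢ, 4) = 4 + 4 + 4 + 4 + 3 + 1 = 20.
Draw number 20 + 1 = 21 must push one box to 5.

21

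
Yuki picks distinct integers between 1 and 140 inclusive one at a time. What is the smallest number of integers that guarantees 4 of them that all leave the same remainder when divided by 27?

Pigeonhole: the 27 residue classes mod 27 are the pigeonholes.
With 81 integers one could put 3 in each residue class and have no class reach 4.
The 82nd integer pushes some class to 4, so 27·3 + 1 = 82.

82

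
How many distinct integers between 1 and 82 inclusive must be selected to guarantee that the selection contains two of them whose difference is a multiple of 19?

Integers whose pairwise differences are multiples of 19 are exactly those sharing a remainder mod 19. The 19 residue classes mod 19 are the pigeonholes.
With 19 integers one could put 1 in each residue class and have no class reach 2.
The 20th integer pushes some class to 2, so 19·1 + 1 = 20.

20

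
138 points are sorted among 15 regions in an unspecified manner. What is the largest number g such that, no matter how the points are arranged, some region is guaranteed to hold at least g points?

10

The 15 regions are the holes and the 138 points are the pigeons.
If every region held at most 9 points, the total would be at most 15 × 9 = 135, which is less than 138.
So some region holds at least ⌈138/15⌉ = 10 points.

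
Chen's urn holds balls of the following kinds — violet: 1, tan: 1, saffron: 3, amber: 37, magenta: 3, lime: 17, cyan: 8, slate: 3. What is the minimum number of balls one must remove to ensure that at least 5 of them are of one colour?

24

An adversary could hand out at most 4 balls per colour (5 colours run out sooner): 1 + 1 + 3 + 4 + 3 + 4 + 4 + 3 = 23 balls and still no colour has 5.
One more ball lands in a colour already at 4, so 24 draws are enough and 23 are not.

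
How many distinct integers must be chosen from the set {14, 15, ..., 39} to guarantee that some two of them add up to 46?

18

A set avoiding the sum 46 can contain at most one of each pair {x, 46−x}, plus the 8 elements whose complement lies outside the range or equal to its own complement.
The integers 23, …, 39 (17 of them) are such a set: any two sum to at least 23+24 = 47 > 46.
Any 18th integer completes one of the 9 pairs, so 18 choices force a sum of 46.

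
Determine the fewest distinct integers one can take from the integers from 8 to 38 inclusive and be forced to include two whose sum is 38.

Two chosen integers sum to 38 exactly when both halves of some pair {x, 38−x} with 8 ≤ x ≤ 38−x ≤ 30 are chosen — 11 such pairs.
The remaining 9 elements (those with no distinct partner in range) can never complete a 38-sum, so the worst case takes all of them and one from each pair: 9 + 11 = 20.
By pigeonhole, the 21st integer has to be the second member of some pair, so 20 + 1 = 21.

21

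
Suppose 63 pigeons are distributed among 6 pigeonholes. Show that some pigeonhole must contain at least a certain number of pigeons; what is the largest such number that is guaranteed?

11

By the pigeonhole principle, the 6 pigeonholes are the holes and the 63 pigeons are the pigeons.
If every pigeonhole held at most 10 pigeons, the total would be at most 6 × 10 = 60, which is less than 63.
So some pigeonhole holds at least ⌈63/6⌉ = 11 pigeons.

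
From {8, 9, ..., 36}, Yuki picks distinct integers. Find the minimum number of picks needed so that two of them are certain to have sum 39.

Group the elements by complementary pair {x, 39−x}: {8,31}, {9,30}, {10,29}, …, giving 12 two-element pairs and 5 integers whose partner 39−x falls outside [8,36].
By the pigeonhole principle, treating each of those 17 groups as a pigeonhole, one can pick one integer per group — 17 integers — with no two summing to 39.
The 18th integer lands in an occupied pair, forcing a sum of 39.

18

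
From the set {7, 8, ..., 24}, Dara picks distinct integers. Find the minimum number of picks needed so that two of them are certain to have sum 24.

14

A set avoiding the sum 24 can contain at most one of each pair {x, 24−x}, plus the 8 elements whose complement lies outside the range or equal to its own complement.
The integers 12, …, 24 (13 of them) are such a set: any two sum to at least 12+13 = 25 > 24.
Any 14th integer completes one of the 5 pairs, so 14 choices force a sum of 24.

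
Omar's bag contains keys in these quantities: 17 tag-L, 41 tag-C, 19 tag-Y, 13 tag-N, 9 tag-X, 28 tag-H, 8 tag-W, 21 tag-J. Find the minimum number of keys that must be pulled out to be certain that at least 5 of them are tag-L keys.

In the worst case for collecting tag-L keys, every non-tag-L key comes out first.
There are 41 + 19 + 13 + 9 + 28 + 8 + 21 = 139 non-tag-L keys altogether.
After those, each further key must be tag-L, so 139 + 5 = 144 draws guarantee 5 tag-L keys.

144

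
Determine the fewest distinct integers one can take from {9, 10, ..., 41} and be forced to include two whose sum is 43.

21

Group the elements by complementary pair {x, 43−x}: {9,34}, {10,33}, {11,32}, …, giving 13 two-element pairs and 7 integers whose partner 43−x falls outside [9,41].
Treating each of those 20 groups as a pigeonhole, one can pick one integer per group — 20 integers — with no two summing to 43.
The 21st integer lands in an occupied pair, forcing a sum of 43.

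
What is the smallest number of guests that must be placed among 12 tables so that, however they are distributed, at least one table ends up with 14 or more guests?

157

With 156 guests one could put exactly 13 in each of the 12 tables, and no table would reach 14.
By pigeonhole, one more guest must land in a table that already has 13, giving it 14.
So 12 × 13 + 1 = 157 guests are required.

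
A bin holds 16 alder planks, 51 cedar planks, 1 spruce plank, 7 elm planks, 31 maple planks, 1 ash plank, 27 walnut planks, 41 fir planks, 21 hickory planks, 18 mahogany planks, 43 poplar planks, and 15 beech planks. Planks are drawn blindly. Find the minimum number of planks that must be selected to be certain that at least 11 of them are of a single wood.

By pigeonhole, put each drawn plank into a box by wood. The largest draw with every box below 11 takes min(count, 10) from each wood; woods with fewer than 10 contribute all they have.
Σ min(cᵢ, 10) = 10 + 10 + 1 + 7 + 10 + 1 + 10 + 10 + 10 + 10 + 10 + 10 = 99.
Draw number 99 + 1 = 100 must push one box to 11.

100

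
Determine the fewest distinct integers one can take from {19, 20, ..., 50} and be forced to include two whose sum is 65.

19

Group the elements by complementary pair {x, 65−x}: {19,46}, {20,45}, {21,44}, …, giving 14 two-element pairs and 4 integers whose partner 65−x falls outside [19,50].
Treating each of those 18 groups as a pigeonhole, one can pick one integer per group — 18 integers — with no two summing to 65.
The 19th integer lands in an occupied pair, forcing a sum of 65.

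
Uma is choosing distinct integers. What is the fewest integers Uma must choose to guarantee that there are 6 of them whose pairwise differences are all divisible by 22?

Integers whose pairwise differences are multiples of 22 are exactly those sharing a remainder mod 22. The 22 residue classes mod 22 are the pigeonholes.
With 110 integers one could put 5 in each residue class and have no class reach 6.
The 111th integer pushes some class to 6, so 22·5 + 1 = 111.

111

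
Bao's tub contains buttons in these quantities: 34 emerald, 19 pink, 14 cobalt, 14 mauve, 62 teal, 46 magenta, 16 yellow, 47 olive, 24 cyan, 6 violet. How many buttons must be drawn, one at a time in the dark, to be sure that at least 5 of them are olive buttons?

In the worst case for collecting olive buttons, every non-olive button comes out first.
There are 34 + 19 + 14 + 14 + 62 + 46 + 16 + 24 + 6 = 235 non-olive buttons altogether.
After those, each further button must be olive, so 235 + 5 = 240 draws guarantee 5 olive buttons.

240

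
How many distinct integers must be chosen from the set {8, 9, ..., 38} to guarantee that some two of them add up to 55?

21

Two chosen integers sum to 55 exactly when both halves of some pair {x, 55−x} with 17 ≤ x ≤ 55−x ≤ 38 are chosen — 11 such pairs.
The remaining 9 elements (those with no distinct partner in range) can never complete a 55-sum, so the worst case takes all of them and one from each pair: 9 + 11 = 20.
Pigeonhole: the 21st integer has to be the second member of some pair, so 20 + 1 = 21.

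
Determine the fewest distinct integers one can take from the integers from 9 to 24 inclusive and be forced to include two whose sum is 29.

A set avoiding the sum 29 can contain at most one of each pair {x, 29−x}, plus the 4 elements whose complement lies outside the range.
The integers 15, …, 24 (10 of them) are such a set: any two sum to at least 15+16 = 31 > 29.
By pigeonhole, any 11th integer completes one of the 6 pairs, so 11 choices force a sum of 29.

11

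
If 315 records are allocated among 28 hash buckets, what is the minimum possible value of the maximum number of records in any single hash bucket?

By pigeonhole, the 28 hash buckets are the holes and the 315 records are the pigeons.
If every hash bucket held at most 11 records, the total would be at most 28 × 11 = 308, which is less than 315.
So some hash bucket holds at least ⌈315/28⌉ = 12 records.

12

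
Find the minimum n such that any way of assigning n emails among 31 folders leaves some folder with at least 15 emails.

435

With 434 emails one could put exactly 14 in each of the 31 folders, and no folder would reach 15.
One more email must land in a folder that already has 14, giving it 15.
So 31 × 14 + 1 = 435 emails are required.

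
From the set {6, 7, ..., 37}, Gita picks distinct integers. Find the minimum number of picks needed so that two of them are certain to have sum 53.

22

Two chosen integers sum to 53 exactly when both halves of some pair {x, 53−x} with 16 ≤ x ≤ 53−x ≤ 37 are chosen — 11 such pairs.
The remaining 10 elements (those with no distinct partner in range) can never complete a 53-sum, so the worst case takes all of them and one from each pair: 10 + 11 = 21.
The 22nd integer has to be the second member of some pair, so 21 + 1 = 22.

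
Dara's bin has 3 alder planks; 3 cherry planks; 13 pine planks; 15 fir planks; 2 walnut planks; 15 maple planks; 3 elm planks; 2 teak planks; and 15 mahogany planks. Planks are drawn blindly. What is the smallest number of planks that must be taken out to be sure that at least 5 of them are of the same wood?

An adversary could hand out at most 4 planks per wood (5 woods run out sooner): 3 + 3 + 4 + 4 + 2 + 4 + 3 + 2 + 4 = 29 planks and still no wood has 5.
One more plank lands in a wood already at 4, so 30 draws are enough and 29 are not.

30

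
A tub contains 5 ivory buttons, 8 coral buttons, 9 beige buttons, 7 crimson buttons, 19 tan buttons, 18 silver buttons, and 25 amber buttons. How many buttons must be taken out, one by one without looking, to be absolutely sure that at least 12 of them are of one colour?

63

Put each drawn button into a box by colour. The largest draw with every box below 12 takes min(count, 11) from each colour; colours with fewer than 11 contribute all they have.
Σ min(cᵢ, 11) = 5 + 8 + 9 + 7 + 11 + 11 + 11 = 62.
Draw number 62 + 1 = 63 must push one box to 12.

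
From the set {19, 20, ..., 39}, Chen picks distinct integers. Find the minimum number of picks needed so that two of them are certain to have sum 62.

14

Group the elements by complementary pair {x, 62−x}: {23,39}, {24,38}, {25,37}, …, giving 8 two-element pairs, the single value 31 (it cannot pair with itself since the integers are distinct), and 4 integers whose partner 62−x falls outside [19,39].
Treating each of those 13 groups as a pigeonhole, one can pick one integer per group — 13 integers — with no two summing to 62.
The 14th integer lands in an occupied pair, forcing a sum of 62.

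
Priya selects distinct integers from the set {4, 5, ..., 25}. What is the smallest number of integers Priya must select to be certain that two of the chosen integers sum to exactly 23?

A set avoiding the sum 23 can contain at most one of each pair {x, 23−x}, plus the 6 elements whose complement lies outside the range.
The integers 12, …, 25 (14 of them) are such a set: any two sum to at least 12+13 = 25 > 23.
By the pigeonhole principle, any 15th integer completes one of the 8 pairs, so 15 choices force a sum of 23.

15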